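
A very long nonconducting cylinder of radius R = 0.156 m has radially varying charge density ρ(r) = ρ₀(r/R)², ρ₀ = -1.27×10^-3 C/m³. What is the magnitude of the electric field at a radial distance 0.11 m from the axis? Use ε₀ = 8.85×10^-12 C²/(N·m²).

E = 1.96×10^6 N/C

By cylindrical symmetry E is radial; use a coaxial Gaussian cylinder of radius 0.11 m and length L (r < R).
λ_enc = ∫₀^r ρ(r')·2πr' dr' = (2πρ₀/R²)·r^4/4 = -1.20×10^-5 C/m.
Applying ∮E·dA = Q_enc/ε₀ with the end caps contributing no flux:
E = |λ_enc|/(2πε₀r) = (1.20e-5)/(2π·8.85×10^-12·0.11) = 1.96e6 N/C.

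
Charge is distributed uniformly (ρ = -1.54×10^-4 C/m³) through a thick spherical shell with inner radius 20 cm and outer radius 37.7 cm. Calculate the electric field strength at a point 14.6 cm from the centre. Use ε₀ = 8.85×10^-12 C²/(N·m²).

|E| = 0 N/C

Take a concentric spherical Gaussian surface of radius r = 14.6 cm (r < 20 cm, inside the empty cavity).
No charge is enclosed, so by Gauss's law E·4πr² = 0 ⇒ E = 0.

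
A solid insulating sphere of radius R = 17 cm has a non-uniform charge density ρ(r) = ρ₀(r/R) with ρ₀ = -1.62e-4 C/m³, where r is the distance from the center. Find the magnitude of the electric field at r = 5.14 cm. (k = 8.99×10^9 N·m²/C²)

E ≈ 7.11×10^4 V/m

Symmetry ⇒ E = E(r) r̂. Gaussian sphere of radius r = 5.14 cm (r < R).
Q_enc = ∫₀^r ρ(r')·4πr'² dr' = (4πρ₀/R) ∫₀^r r'^3 dr' = 4πρ₀ r^4/(4·R) = -2.09e-8 C.
Gauss's law: E·4πr² = Q_enc/ε₀.
E = k|Q_enc|/r² = (8.99×10^9)(2.09×10^-8)/(0.0514)² = 7.11e4 N/C.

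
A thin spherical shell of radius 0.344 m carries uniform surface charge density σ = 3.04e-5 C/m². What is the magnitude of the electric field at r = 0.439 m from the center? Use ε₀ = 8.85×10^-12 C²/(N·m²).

Use a concentric Gaussian sphere at r = 0.439 m (r > 0.344 m).
The entire shell is enclosed: Q_enc = σ·4πR² = (3.04×10^-5)·4π·(0.344)² = 4.521×10^-5 C.
Since E is radial and uniform over the Gaussian sphere, Φ = E·4πr² = Q_enc/ε₀.
E = |Q_enc|/(4πε₀r²) = (4.521×10^-5)/(4π·8.85×10^-12·(0.439)²) = 2.11×10^6 N/C.

|E| ≈ 2.11×10^6 N/C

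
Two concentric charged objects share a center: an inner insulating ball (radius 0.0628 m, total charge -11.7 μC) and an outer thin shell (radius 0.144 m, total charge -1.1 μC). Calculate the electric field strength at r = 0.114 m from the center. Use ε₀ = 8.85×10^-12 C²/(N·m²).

|E| = 8.10×10^6 N/C

Take a concentric spherical Gaussian surface of radius r = 0.114 m (between the bodies, 0.0628 m < r < 0.144 m).
Only the inner charge is enclosed; the outer shell contributes nothing inside itself. Q_enc = -11.7 μC = -1.17×10^-5 C.
Gauss's law: E·4πr² = Q_enc/ε₀.
E = |Q_enc|/(4πε₀r²) = (1.17×10^-5)/(4π·8.85×10^-12·(0.114)²) = 8.10e6 N/C.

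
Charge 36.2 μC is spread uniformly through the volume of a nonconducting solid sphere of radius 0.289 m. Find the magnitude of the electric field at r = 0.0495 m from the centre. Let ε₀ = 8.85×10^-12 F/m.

E ≈ 6.68e5 V/m

Use a concentric Gaussian sphere at r = 0.0495 m (r < R).
For a uniform sphere the enclosed fraction is (r/R)³, so Q_enc = (36.2 μC)(0.0495/0.289)³ = 1.819×10^-7 C.
Applying ∮E·dA = Q_enc/ε₀ with Φ = E(4πr²):
E = |Q_enc|/(4πε₀r²) = (1.819×10^-7)/(4π·8.85×10^-12·(0.0495)²) = 6.68×10^5 N/C.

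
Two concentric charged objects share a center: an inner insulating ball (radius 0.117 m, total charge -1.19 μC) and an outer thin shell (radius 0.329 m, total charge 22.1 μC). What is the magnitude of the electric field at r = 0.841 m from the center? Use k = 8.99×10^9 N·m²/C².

By spherical symmetry E is radial; choose a Gaussian sphere of radius r = 0.841 m (r > 0.329 m, enclosing both).
Q_enc = (-1.19 μC) + (22.1 μC) = 2.091×10^-5 C.
Applying ∮E·dA = Q_enc/ε₀ with Φ = E(4πr²):
E = k|Q_enc|/r² = (8.99×10^9)(2.091×10^-5)/(0.841)² = 2.66×10^5 N/C.

E = 2.66×10^5 V/m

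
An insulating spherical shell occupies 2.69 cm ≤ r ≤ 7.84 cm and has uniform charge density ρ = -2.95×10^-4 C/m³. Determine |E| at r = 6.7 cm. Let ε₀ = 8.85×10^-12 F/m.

By spherical symmetry E is radial; choose a Gaussian sphere of radius r = 6.7 cm (within the shell material, 2.69 cm < r < 7.84 cm).
Enclosed charge is the volume from a to r: Q_enc = (4π/3)ρ(r³ − a³) = -3.476×10^-7 C.
Applying ∮E·dA = Q_enc/ε₀ with Φ = E(4πr²):
E = |Q_enc|/(4πε₀r²) = (3.476e-7)/(4π·8.85×10^-12·(0.067)²) = 6.96×10^5 N/C.

|E| ≈ 6.96×10^5 N/C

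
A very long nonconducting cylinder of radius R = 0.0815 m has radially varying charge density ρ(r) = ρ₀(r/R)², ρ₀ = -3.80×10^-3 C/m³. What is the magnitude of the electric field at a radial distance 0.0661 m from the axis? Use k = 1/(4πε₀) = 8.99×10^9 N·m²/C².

Coaxial Gaussian cylinder, radius r = 0.0661 m, length L (r < R).
Integrating ρ over the cross-section to radius r: λ_enc = (2πρ₀/R²) ∫₀^r r'^3 dr' = 2πρ₀ r^4/(4·R²) = -1.716×10^-5 C/m.
By Gauss's law (flux through the curved wall only), E·2πrL = λ_enc L/ε₀.
E = 2k|λ_enc|/r = 2(8.99×10^9)(1.716×10^-5)/(0.0661) = 4.67×10^6 N/C.

E ≈ 4.67e6 N/C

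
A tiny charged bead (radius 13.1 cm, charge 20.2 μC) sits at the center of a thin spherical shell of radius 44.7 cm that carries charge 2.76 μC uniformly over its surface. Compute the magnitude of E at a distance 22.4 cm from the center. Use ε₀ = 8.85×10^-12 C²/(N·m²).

Take a concentric spherical Gaussian surface of radius r = 22.4 cm (between the bodies, 13.1 cm < r < 44.7 cm).
Only the inner charge is enclosed; the outer shell contributes nothing inside itself. Q_enc = 20.2 μC = 2.02×10^-5 C.
Gauss's law: E·4πr² = Q_enc/ε₀.
E = |Q_enc|/(4πε₀r²) = (2.02×10^-5)/(4π·8.85×10^-12·(0.224)²) = 3.62×10^6 N/C.

|E| = 3.62×10^6 N/C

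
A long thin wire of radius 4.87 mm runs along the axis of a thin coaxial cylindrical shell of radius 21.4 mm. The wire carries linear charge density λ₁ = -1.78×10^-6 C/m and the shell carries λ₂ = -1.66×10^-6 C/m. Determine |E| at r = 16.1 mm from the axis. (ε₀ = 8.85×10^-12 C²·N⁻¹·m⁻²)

E ≈ 1.99e6 N/C

By cylindrical symmetry E is radial; use a coaxial Gaussian cylinder of radius 16.1 mm and length L (between the conductors, 4.87 mm < r < 21.4 mm).
The shell at 21.4 mm lies outside the Gaussian surface, so λ_enc = λ₁ = -1.78e-6 C/m.
By Gauss's law (flux through the curved wall only), E·2πrL = λ_enc L/ε₀.
E = |λ_enc|/(2πε₀r) = (1.78e-6)/(2π·8.85×10^-12·0.0161) = 1.99×10^6 N/C.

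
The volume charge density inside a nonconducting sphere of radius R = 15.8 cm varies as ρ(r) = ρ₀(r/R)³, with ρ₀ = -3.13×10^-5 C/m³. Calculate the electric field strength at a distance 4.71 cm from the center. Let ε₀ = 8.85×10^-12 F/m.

|E| = 735 N/C

Use a concentric Gaussian sphere at r = 4.71 cm (r < R).
Integrate the density: Q_enc = 4π ∫₀^r ρ₀(r'/R)^3 r'² dr' = 4πρ₀ r^6/(6·R³) = -1.815×10^-10 C.
Gauss's law: E·4πr² = Q_enc/ε₀.
E = |Q_enc|/(4πε₀r²) = (1.815×10^-10)/(4π·8.85×10^-12·(0.0471)²) = 735 N/C.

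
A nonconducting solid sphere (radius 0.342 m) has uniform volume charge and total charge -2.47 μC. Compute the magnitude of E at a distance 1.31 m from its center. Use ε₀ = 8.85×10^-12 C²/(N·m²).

|E| ≈ 1.29×10^4 V/m

Take a concentric spherical Gaussian surface of radius r = 1.31 m (r > R, so the entire charge is enclosed).
Q_enc = -2.47 μC = -2.47e-6 C.
Applying ∮E·dA = Q_enc/ε₀ with Φ = E(4πr²):
E = |Q_enc|/(4πε₀r²) = (2.47e-6)/(4π·8.85×10^-12·(1.31)²) = 1.29×10^4 N/C.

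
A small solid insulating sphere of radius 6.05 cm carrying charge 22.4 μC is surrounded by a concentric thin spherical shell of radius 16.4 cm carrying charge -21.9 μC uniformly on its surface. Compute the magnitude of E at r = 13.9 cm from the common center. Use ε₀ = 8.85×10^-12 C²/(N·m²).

Symmetry ⇒ E = E(r) r̂. Gaussian sphere of radius r = 13.9 cm (between the bodies, 6.05 cm < r < 16.4 cm).
The shell at 16.4 cm lies outside the Gaussian surface, so Q_enc = 22.4 μC = 2.24×10^-5 C.
By Gauss's law, ∮E·dA = E·4πr² = Q_enc/ε₀.
E = |Q_enc|/(4πε₀r²) = (2.24e-5)/(4π·8.85×10^-12·(0.139)²) = 1.04×10^7 N/C.

|E| = 1.04×10^7 V/m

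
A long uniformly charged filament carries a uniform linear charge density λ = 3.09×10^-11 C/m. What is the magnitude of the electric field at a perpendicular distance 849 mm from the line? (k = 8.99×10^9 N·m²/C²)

0.654 N/C

By cylindrical symmetry E is radial; use a coaxial Gaussian cylinder of radius 849 mm and length L.
Q_enc = λL, so λ_enc = 3.09e-11 C/m.
Gauss's law: E·2πrL = λ_enc L/ε₀.
E = 2k|λ_enc|/r = 2(8.99×10^9)(3.09×10^-11)/(0.849) = 0.654 N/C.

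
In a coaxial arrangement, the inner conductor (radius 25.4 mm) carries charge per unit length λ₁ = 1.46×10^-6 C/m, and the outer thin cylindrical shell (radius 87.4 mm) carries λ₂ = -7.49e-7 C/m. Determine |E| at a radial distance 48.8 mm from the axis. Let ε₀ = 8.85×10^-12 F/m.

By cylindrical symmetry E is radial; use a coaxial Gaussian cylinder of radius 48.8 mm and length L (between the conductors, 25.4 mm < r < 87.4 mm).
The shell at 87.4 mm lies outside the Gaussian surface, so λ_enc = λ₁ = 1.46e-6 C/m.
Applying ∮E·dA = Q_enc/ε₀ with the end caps contributing no flux:
E = |λ_enc|/(2πε₀r) = (1.46×10^-6)/(2π·8.85×10^-12·0.0488) = 5.38e5 N/C.

|E| = 5.38×10^5 V/m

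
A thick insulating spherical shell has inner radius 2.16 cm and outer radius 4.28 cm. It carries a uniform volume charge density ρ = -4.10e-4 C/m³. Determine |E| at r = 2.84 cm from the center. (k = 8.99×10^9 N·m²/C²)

Take a concentric spherical Gaussian surface of radius r = 2.84 cm (within the shell material, 2.16 cm < r < 4.28 cm).
Enclosed charge is the volume from a to r: Q_enc = (4π/3)ρ(r³ − a³) = -2.203e-8 C.
By Gauss's law, ∮E·dA = E·4πr² = Q_enc/ε₀.
E = k|Q_enc|/r² = (8.99×10^9)(2.203×10^-8)/(0.0284)² = 2.46×10^5 N/C.

E = 2.46e5 N/C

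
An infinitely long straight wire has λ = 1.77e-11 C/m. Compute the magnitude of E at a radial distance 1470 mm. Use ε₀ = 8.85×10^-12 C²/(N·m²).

By cylindrical symmetry E is radial; use a coaxial Gaussian cylinder of radius 1470 mm and length L.
Q_enc = λL, so λ_enc = 1.77×10^-11 C/m.
Applying ∮E·dA = Q_enc/ε₀ with the end caps contributing no flux:
E = |λ_enc|/(2πε₀r) = (1.77×10^-11)/(2π·8.85×10^-12·1.47) = 0.217 N/C.

E = 0.217 N/C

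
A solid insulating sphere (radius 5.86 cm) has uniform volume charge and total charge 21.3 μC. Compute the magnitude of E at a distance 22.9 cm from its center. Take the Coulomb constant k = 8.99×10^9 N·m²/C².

|E| ≈ 3.65×10^6 N/C

Use a concentric Gaussian sphere at r = 22.9 cm (r > R, so the entire charge is enclosed).
Q_enc = 21.3 μC = 2.13×10^-5 C.
By Gauss's law, ∮E·dA = E·4πr² = Q_enc/ε₀.
E = k|Q_enc|/r² = (8.99×10^9)(2.13×10^-5)/(0.229)² = 3.65×10^6 N/C.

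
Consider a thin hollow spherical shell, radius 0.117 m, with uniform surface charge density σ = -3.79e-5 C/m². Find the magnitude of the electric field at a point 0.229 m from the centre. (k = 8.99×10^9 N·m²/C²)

1.12×10^6 V/m

By spherical symmetry E is radial; choose a Gaussian sphere of radius r = 0.229 m (r > 0.117 m).
The entire shell is enclosed: Q_enc = σ·4πR² = (-3.79×10^-5)·4π·(0.117)² = -6.52×10^-6 C.
Gauss's law: E·4πr² = Q_enc/ε₀.
E = k|Q_enc|/r² = (8.99×10^9)(6.52×10^-6)/(0.229)² = 1.12×10^6 N/C.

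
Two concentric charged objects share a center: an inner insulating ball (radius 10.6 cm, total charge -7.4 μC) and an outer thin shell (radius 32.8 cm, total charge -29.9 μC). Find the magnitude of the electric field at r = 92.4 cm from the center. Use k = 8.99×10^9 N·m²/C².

|E| ≈ 3.93×10^5 N/C

By spherical symmetry E is radial; choose a Gaussian sphere of radius r = 92.4 cm (r > 32.8 cm, enclosing both).
Q_enc = (-7.4 μC) + (-29.9 μC) = -3.73e-5 C.
Applying ∮E·dA = Q_enc/ε₀ with Φ = E(4πr²):
E = k|Q_enc|/r² = (8.99×10^9)(3.73×10^-5)/(0.924)² = 3.93×10^5 N/C.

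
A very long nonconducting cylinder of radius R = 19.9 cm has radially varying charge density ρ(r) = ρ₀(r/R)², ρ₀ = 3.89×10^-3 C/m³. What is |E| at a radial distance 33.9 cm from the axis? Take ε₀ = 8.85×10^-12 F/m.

Take a coaxial cylindrical Gaussian surface of radius r = 33.9 cm and length L (r > R, full charge per length enclosed).
λ_enc = 2π ∫₀^R ρ₀(r'/R)^2 r' dr' = 2πρ₀R²/4 = 2.42×10^-4 C/m.
Since E is radial and uniform over the curved surface, Φ = E·2πrL = Q_enc/ε₀ = λ_enc L/ε₀.
E = |λ_enc|/(2πε₀r) = (2.42×10^-4)/(2π·8.85×10^-12·0.339) = 1.28×10^7 N/C.

|E| ≈ 1.28×10^7 V/m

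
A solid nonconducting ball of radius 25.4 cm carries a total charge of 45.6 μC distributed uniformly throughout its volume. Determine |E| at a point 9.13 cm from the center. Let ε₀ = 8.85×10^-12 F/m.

|E| = 2.28e6 N/C

Symmetry ⇒ E = E(r) r̂. Gaussian sphere of radius r = 9.13 cm (r < R).
Only the charge within r is enclosed: Q_enc = Q·(r/R)³ = (45.6 μC)·(9.13 cm/25.4 cm)³ = 2.118×10^-6 C.
Gauss's law: E·4πr² = Q_enc/ε₀.
E = |Q_enc|/(4πε₀r²) = (2.118×10^-6)/(4π·8.85×10^-12·(0.0913)²) = 2.28×10^6 N/C.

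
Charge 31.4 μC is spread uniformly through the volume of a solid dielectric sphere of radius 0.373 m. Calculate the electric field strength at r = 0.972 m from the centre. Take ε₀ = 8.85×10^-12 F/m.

Take a concentric spherical Gaussian surface of radius r = 0.972 m (r > R, so the entire charge is enclosed).
Q_enc = 31.4 μC = 3.14×10^-5 C.
Gauss's law: E·4πr² = Q_enc/ε₀.
E = |Q_enc|/(4πε₀r²) = (3.14×10^-5)/(4π·8.85×10^-12·(0.972)²) = 2.99×10^5 N/C.

|E| = 2.99×10^5 N/C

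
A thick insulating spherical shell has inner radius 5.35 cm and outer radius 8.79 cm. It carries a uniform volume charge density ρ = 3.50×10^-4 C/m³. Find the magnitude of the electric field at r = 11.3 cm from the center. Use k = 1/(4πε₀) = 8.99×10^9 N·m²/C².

Symmetry ⇒ E = E(r) r̂. Gaussian sphere of radius r = 11.3 cm (r > 8.79 cm, enclosing the whole shell).
Q_enc = ρ·(4π/3)(b³ − a³) = (3.50×10^-4)·(4π/3)·((0.0879)³ − (0.0535)³) = 7.712e-7 C.
Applying ∮E·dA = Q_enc/ε₀ with Φ = E(4πr²):
E = k|Q_enc|/r² = (8.99×10^9)(7.712e-7)/(0.113)² = 5.43e5 N/C.

E = 5.43e5 V/m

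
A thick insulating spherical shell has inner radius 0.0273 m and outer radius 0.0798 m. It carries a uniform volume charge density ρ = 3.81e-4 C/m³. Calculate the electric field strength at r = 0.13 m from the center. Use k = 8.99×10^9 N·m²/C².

|E| = 4.14e5 N/C

Take a concentric spherical Gaussian surface of radius r = 0.13 m (r > 0.0798 m, enclosing the whole shell).
Q_enc = ρ·(4π/3)(b³ − a³) = (3.81×10^-4)·(4π/3)·((0.0798)³ − (0.0273)³) = 7.785×10^-7 C.
Gauss's law: E·4πr² = Q_enc/ε₀.
E = k|Q_enc|/r² = (8.99×10^9)(7.785×10^-7)/(0.13)² = 4.14e5 N/C.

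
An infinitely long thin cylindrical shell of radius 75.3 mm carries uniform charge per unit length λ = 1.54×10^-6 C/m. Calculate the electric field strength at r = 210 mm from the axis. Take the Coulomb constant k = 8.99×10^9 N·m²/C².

By cylindrical symmetry E is radial; use a coaxial Gaussian cylinder of radius 210 mm and length L (r > 75.3 mm).
The full line charge is enclosed: λ_enc = 1.54e-6 C/m.
Since E is radial and uniform over the curved surface, Φ = E·2πrL = Q_enc/ε₀ = λ_enc L/ε₀.
E = 2k|λ_enc|/r = 2(8.99×10^9)(1.54e-6)/(0.21) = 1.32×10^5 N/C.

1.32×10^5 N/C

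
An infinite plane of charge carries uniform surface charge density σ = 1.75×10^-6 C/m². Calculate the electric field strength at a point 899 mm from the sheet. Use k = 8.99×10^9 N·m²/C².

E ≈ 9.89×10^4 N/C

Choose a cylindrical pillbox piercing the sheet, end faces (area A) parallel to it.
Only the two end caps contribute flux: Φ = 2EA. With Q_enc = σA, Gauss's law gives E = |σ|/(2ε₀).
E = 2πk|σ| = 2π(8.99×10^9)(1.75×10^-6) = 9.89×10^4 N/C.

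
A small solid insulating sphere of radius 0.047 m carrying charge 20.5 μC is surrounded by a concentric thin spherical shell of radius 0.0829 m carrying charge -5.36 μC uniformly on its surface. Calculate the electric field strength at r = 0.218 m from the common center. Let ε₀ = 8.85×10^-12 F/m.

|E| = 2.86×10^6 N/C

Use a concentric Gaussian sphere at r = 0.218 m (r > 0.0829 m, enclosing both).
Q_enc = (20.5 μC) + (-5.36 μC) = 1.514e-5 C.
By Gauss's law, ∮E·dA = E·4πr² = Q_enc/ε₀.
E = |Q_enc|/(4πε₀r²) = (1.514×10^-5)/(4π·8.85×10^-12·(0.218)²) = 2.86e6 N/C.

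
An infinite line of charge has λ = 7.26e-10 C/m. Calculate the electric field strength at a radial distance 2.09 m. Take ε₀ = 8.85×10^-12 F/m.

By cylindrical symmetry E is radial; use a coaxial Gaussian cylinder of radius 2.09 m and length L.
Q_enc = λL, so λ_enc = 7.26×10^-10 C/m.
Gauss's law: E·2πrL = λ_enc L/ε₀.
E = |λ_enc|/(2πε₀r) = (7.26×10^-10)/(2π·8.85×10^-12·2.09) = 6.25 N/C.

6.25 N/C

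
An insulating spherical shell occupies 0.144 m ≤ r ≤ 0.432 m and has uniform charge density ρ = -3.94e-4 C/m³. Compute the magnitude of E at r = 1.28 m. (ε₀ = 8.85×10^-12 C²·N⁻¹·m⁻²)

E = 7.03×10^5 N/C

Use a concentric Gaussian sphere at r = 1.28 m (r > 0.432 m, enclosing the whole shell).
Q_enc = ρ·(4π/3)(b³ − a³) = (-3.94×10^-4)·(4π/3)·((0.432)³ − (0.144)³) = -1.281×10^-4 C.
Applying ∮E·dA = Q_enc/ε₀ with Φ = E(4πr²):
E = |Q_enc|/(4πε₀r²) = (1.281×10^-4)/(4π·8.85×10^-12·(1.28)²) = 7.03e5 N/C.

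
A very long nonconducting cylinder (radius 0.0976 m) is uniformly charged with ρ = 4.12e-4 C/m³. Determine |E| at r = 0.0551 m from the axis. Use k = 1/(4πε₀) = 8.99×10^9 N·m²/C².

|E| = 1.28e6 N/C

Take a coaxial cylindrical Gaussian surface of radius r = 0.0551 m and length L (r < R).
Enclosed charge per unit length: λ_enc = ρ·πr² = (4.12×10^-4)π(0.0551)² = 3.93×10^-6 C/m.
Applying ∮E·dA = Q_enc/ε₀ with the end caps contributing no flux:
E = 2k|λ_enc|/r = 2(8.99×10^9)(3.93e-6)/(0.0551) = 1.28e6 N/C.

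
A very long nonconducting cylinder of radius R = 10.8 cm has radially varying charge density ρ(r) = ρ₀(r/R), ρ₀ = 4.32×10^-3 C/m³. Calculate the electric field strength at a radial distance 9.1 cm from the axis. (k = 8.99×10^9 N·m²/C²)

Choose a coaxial cylinder of radius r = 9.1 cm (arbitrary length L) as the Gaussian surface (r < R).
Integrating ρ over the cross-section to radius r: λ_enc = (2πρ₀/R) ∫₀^r r'^2 dr' = 2πρ₀ r^3/(3·R) = 6.313×10^-5 C/m.
Since E is radial and uniform over the curved surface, Φ = E·2πrL = Q_enc/ε₀ = λ_enc L/ε₀.
E = 2k|λ_enc|/r = 2(8.99×10^9)(6.313×10^-5)/(0.091) = 1.25×10^7 N/C.

|E| = 1.25×10^7 N/C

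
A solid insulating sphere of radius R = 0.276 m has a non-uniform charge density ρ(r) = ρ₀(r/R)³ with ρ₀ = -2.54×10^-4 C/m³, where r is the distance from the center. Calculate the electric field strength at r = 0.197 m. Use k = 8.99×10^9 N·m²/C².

Symmetry ⇒ E = E(r) r̂. Gaussian sphere of radius r = 0.197 m (r < R).
Integrate the density: Q_enc = 4π ∫₀^r ρ₀(r'/R)^3 r'² dr' = 4πρ₀ r^6/(6·R³) = -1.479e-6 C.
Applying ∮E·dA = Q_enc/ε₀ with Φ = E(4πr²):
E = k|Q_enc|/r² = (8.99×10^9)(1.479e-6)/(0.197)² = 3.43×10^5 N/C.

E = 3.43e5 N/C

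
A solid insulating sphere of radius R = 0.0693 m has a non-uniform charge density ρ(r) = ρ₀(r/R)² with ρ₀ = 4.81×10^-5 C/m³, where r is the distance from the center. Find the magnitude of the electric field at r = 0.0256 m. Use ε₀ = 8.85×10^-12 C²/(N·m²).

E = 3.80×10^3 N/C

Use a concentric Gaussian sphere at r = 0.0256 m (r < R).
Q_enc = ∫₀^r ρ(r')·4πr'² dr' = (4πρ₀/R²) ∫₀^r r'^4 dr' = 4πρ₀ r^5/(5·R²) = 2.768e-10 C.
By Gauss's law, ∮E·dA = E·4πr² = Q_enc/ε₀.
E = |Q_enc|/(4πε₀r²) = (2.768×10^-10)/(4π·8.85×10^-12·(0.0256)²) = 3.80×10^3 N/C.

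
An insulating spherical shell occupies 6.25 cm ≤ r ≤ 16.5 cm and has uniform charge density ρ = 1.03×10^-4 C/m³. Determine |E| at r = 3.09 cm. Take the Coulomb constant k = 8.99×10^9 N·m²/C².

Use a concentric Gaussian sphere at r = 3.09 cm (r < 6.25 cm, inside the empty cavity).
Q_enc = 0 (all charge lies at larger r); Gauss's law gives E = 0.

|E| = 0 V/m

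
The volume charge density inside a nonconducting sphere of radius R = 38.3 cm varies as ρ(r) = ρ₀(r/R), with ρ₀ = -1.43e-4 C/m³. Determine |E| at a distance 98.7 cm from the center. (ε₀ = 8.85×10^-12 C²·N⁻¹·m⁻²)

Use a concentric Gaussian sphere at r = 98.7 cm (r > R, all charge enclosed).
Q_enc = 4π ∫₀^R ρ₀(r'/R)^1 r'² dr' = 4πρ₀R³/4 = -2.524×10^-5 C.
Since E is radial and uniform over the Gaussian sphere, Φ = E·4πr² = Q_enc/ε₀.
E = |Q_enc|/(4πε₀r²) = (2.524e-5)/(4π·8.85×10^-12·(0.987)²) = 2.33×10^5 N/C.

E ≈ 2.33e5 V/m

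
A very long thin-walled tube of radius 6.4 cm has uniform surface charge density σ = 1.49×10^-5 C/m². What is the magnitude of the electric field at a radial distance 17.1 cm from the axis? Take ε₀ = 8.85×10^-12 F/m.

6.30×10^5 N/C

Choose a coaxial cylinder of radius r = 17.1 cm (arbitrary length L) as the Gaussian surface (r > 6.4 cm).
The whole shell is enclosed: λ_enc = σ·2πR = (1.49×10^-5)·2π·(0.064) = 5.992×10^-6 C/m.
Gauss's law: E·2πrL = λ_enc L/ε₀.
E = |λ_enc|/(2πε₀r) = (5.992×10^-6)/(2π·8.85×10^-12·0.171) = 6.30×10^5 N/C.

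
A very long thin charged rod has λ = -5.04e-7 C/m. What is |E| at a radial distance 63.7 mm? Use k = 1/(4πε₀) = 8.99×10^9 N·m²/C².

Choose a coaxial cylinder of radius r = 63.7 mm (arbitrary length L) as the Gaussian surface.
Q_enc = λL, so λ_enc = -5.04e-7 C/m.
By Gauss's law (flux through the curved wall only), E·2πrL = λ_enc L/ε₀.
E = 2k|λ_enc|/r = 2(8.99×10^9)(5.04×10^-7)/(0.0637) = 1.42×10^5 N/C.

E = 1.42e5 N/C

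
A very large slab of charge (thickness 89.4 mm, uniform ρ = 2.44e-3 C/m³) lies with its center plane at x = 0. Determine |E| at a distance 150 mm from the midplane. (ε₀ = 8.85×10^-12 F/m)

|E| = 1.23×10^7 N/C

The point |x| = 150 mm lies outside the slab (half-thickness 0.0447 m). A symmetric pillbox spanning the full slab encloses Q_enc = ρ·d·A.
Flux = 2EA ⇒ E = |ρ|d/(2ε₀), independent of distance outside.
E = (2.44×10^-3)(0.0894)/(2·8.85×10^-12) = 1.23e7 N/C.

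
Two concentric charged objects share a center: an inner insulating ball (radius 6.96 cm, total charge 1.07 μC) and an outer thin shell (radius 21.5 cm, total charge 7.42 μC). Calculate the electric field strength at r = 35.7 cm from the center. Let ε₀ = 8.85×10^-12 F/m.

Take a concentric spherical Gaussian surface of radius r = 35.7 cm (r > 21.5 cm, enclosing both).
Q_enc = (1.07 μC) + (7.42 μC) = 8.49×10^-6 C.
Applying ∮E·dA = Q_enc/ε₀ with Φ = E(4πr²):
E = |Q_enc|/(4πε₀r²) = (8.49e-6)/(4π·8.85×10^-12·(0.357)²) = 5.99e5 N/C.

5.99×10^5 V/m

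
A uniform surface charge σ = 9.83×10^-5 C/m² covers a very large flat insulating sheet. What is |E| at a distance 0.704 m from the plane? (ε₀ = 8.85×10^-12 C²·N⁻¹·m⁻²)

E = 5.55e6 V/m

Choose a cylindrical pillbox piercing the sheet, end faces (area A) parallel to it.
Only the two end caps contribute flux: Φ = 2EA. With Q_enc = σA, Gauss's law gives E = |σ|/(2ε₀).
E = |σ|/(2ε₀) = (9.83e-5)/(2·8.85×10^-12) = 5.55×10^6 N/C.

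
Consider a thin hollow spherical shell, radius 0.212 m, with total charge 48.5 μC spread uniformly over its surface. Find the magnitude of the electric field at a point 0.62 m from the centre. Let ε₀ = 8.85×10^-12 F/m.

Use a concentric Gaussian sphere at r = 0.62 m (r > 0.212 m).
The entire shell is enclosed: Q_enc = 4.85e-5 C.
Applying ∮E·dA = Q_enc/ε₀ with Φ = E(4πr²):
E = |Q_enc|/(4πε₀r²) = (4.85e-5)/(4π·8.85×10^-12·(0.62)²) = 1.13×10^6 N/C.

E = 1.13×10^6 N/C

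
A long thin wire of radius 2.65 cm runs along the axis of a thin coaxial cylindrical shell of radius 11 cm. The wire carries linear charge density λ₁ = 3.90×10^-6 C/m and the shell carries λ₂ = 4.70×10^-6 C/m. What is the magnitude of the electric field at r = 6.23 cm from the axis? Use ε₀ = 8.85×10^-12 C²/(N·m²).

By cylindrical symmetry E is radial; use a coaxial Gaussian cylinder of radius 6.23 cm and length L (between the conductors, 2.65 cm < r < 11 cm).
Only the inner wire is enclosed; the outer shell contributes nothing inside itself. λ_enc = λ₁ = 3.90×10^-6 C/m.
Since E is radial and uniform over the curved surface, Φ = E·2πrL = Q_enc/ε₀ = λ_enc L/ε₀.
E = |λ_enc|/(2πε₀r) = (3.90e-6)/(2π·8.85×10^-12·0.0623) = 1.13e6 N/C.

|E| ≈ 1.13×10^6 N/C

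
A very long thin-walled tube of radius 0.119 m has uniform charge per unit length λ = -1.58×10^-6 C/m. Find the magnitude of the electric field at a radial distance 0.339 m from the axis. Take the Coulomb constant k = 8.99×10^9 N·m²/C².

E ≈ 8.38×10^4 N/C

Choose a coaxial cylinder of radius r = 0.339 m (arbitrary length L) as the Gaussian surface (r > 0.119 m).
The full line charge is enclosed: λ_enc = -1.58×10^-6 C/m.
Applying ∮E·dA = Q_enc/ε₀ with the end caps contributing no flux:
E = 2k|λ_enc|/r = 2(8.99×10^9)(1.58×10^-6)/(0.339) = 8.38×10^4 N/C.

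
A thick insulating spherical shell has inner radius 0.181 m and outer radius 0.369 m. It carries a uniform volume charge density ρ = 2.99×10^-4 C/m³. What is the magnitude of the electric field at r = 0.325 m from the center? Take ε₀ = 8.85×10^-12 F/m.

Take a concentric spherical Gaussian surface of radius r = 0.325 m (within the shell material, 0.181 m < r < 0.369 m).
Only the shell between 0.181 m and r is enclosed: Q_enc = ρ·(4π/3)(r³ − a³) = (2.99×10^-4)·(4π/3)·((0.325)³ − (0.181)³) = 3.557×10^-5 C.
By Gauss's law, ∮E·dA = E·4πr² = Q_enc/ε₀.
E = |Q_enc|/(4πε₀r²) = (3.557e-5)/(4π·8.85×10^-12·(0.325)²) = 3.03e6 N/C.

|E| = 3.03×10^6 N/C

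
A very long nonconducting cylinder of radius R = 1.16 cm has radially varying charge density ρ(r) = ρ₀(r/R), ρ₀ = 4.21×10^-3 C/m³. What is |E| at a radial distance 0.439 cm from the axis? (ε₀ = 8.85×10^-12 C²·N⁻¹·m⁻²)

Take a coaxial cylindrical Gaussian surface of radius r = 0.439 cm and length L (r < R).
Integrating ρ over the cross-section to radius r: λ_enc = (2πρ₀/R) ∫₀^r r'^2 dr' = 2πρ₀ r^3/(3·R) = 6.431×10^-8 C/m.
By Gauss's law (flux through the curved wall only), E·2πrL = λ_enc L/ε₀.
E = |λ_enc|/(2πε₀r) = (6.431e-8)/(2π·8.85×10^-12·0.00439) = 2.63×10^5 N/C.

2.63×10^5 V/m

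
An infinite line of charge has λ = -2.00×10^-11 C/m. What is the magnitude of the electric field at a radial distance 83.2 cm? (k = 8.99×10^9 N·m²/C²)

Coaxial Gaussian cylinder, radius r = 83.2 cm, length L.
Q_enc = λL, so λ_enc = -2.00e-11 C/m.
Gauss's law: E·2πrL = λ_enc L/ε₀.
E = 2k|λ_enc|/r = 2(8.99×10^9)(2.00×10^-11)/(0.832) = 0.432 N/C.

0.432 N/C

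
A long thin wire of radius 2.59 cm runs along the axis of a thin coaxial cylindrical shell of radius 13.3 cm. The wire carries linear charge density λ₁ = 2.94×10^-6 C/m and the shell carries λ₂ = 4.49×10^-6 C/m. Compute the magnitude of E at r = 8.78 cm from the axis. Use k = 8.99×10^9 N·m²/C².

E = 6.02×10^5 N/C

Coaxial Gaussian cylinder, radius r = 8.78 cm, length L (between the conductors, 2.59 cm < r < 13.3 cm).
Only the inner wire is enclosed; the outer shell contributes nothing inside itself. λ_enc = λ₁ = 2.94×10^-6 C/m.
By Gauss's law (flux through the curved wall only), E·2πrL = λ_enc L/ε₀.
E = 2k|λ_enc|/r = 2(8.99×10^9)(2.94×10^-6)/(0.0878) = 6.02×10^5 N/C.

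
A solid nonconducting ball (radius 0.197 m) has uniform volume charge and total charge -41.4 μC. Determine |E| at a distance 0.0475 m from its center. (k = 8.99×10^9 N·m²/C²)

E = 2.31×10^6 N/C

By spherical symmetry E is radial; choose a Gaussian sphere of radius r = 0.0475 m (r < R).
Only the charge within r is enclosed: Q_enc = Q·(r/R)³ = (-41.4 μC)·(0.0475 m/0.197 m)³ = -5.803×10^-7 C.
Applying ∮E·dA = Q_enc/ε₀ with Φ = E(4πr²):
E = k|Q_enc|/r² = (8.99×10^9)(5.803×10^-7)/(0.0475)² = 2.31×10^6 N/C.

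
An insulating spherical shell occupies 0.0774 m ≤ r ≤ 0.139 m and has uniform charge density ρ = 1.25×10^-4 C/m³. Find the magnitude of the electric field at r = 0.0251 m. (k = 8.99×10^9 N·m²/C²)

Symmetry ⇒ E = E(r) r̂. Gaussian sphere of radius r = 0.0251 m (r < 0.0774 m, inside the empty cavity).
No charge is enclosed, so by Gauss's law E·4πr² = 0 ⇒ E = 0.

E = 0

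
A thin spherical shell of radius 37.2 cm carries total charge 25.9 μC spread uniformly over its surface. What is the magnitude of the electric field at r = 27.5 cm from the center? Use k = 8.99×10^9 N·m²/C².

Take a concentric spherical Gaussian surface of radius r = 27.5 cm (inside the shell, r < 37.2 cm).
All the charge is outside the Gaussian surface: Q_enc = 0, hence E = 0 everywhere inside the shell.

|E| = 0 N/C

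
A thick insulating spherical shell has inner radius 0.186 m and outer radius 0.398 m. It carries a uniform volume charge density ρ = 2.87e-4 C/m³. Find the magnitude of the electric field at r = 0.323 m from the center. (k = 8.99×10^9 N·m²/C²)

E ≈ 2.82×10^6 V/m

By spherical symmetry E is radial; choose a Gaussian sphere of radius r = 0.323 m (within the shell material, 0.186 m < r < 0.398 m).
Only the shell between 0.186 m and r is enclosed: Q_enc = ρ·(4π/3)(r³ − a³) = (2.87e-4)·(4π/3)·((0.323)³ − (0.186)³) = 3.278×10^-5 C.
By Gauss's law, ∮E·dA = E·4πr² = Q_enc/ε₀.
E = k|Q_enc|/r² = (8.99×10^9)(3.278×10^-5)/(0.323)² = 2.82×10^6 N/C.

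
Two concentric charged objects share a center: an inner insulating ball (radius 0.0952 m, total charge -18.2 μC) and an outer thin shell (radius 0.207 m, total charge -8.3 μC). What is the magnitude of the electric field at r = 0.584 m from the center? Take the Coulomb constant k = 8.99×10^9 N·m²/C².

By spherical symmetry E is radial; choose a Gaussian sphere of radius r = 0.584 m (r > 0.207 m, enclosing both).
Q_enc = (-18.2 μC) + (-8.3 μC) = -2.65×10^-5 C.
Since E is radial and uniform over the Gaussian sphere, Φ = E·4πr² = Q_enc/ε₀.
E = k|Q_enc|/r² = (8.99×10^9)(2.65e-5)/(0.584)² = 6.99×10^5 N/C.

E = 6.99e5 N/C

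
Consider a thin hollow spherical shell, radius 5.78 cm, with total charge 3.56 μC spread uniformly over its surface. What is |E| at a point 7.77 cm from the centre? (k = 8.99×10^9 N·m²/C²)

E = 5.30×10^6 N/C

Symmetry ⇒ E = E(r) r̂. Gaussian sphere of radius r = 7.77 cm (r > 5.78 cm).
The entire shell is enclosed: Q_enc = 3.56×10^-6 C.
Applying ∮E·dA = Q_enc/ε₀ with Φ = E(4πr²):
E = k|Q_enc|/r² = (8.99×10^9)(3.56e-6)/(0.0777)² = 5.30×10^6 N/C.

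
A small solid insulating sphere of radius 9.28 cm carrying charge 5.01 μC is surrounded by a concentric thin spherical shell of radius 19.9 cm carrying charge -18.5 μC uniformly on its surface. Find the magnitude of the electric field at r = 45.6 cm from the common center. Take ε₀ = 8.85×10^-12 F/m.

|E| ≈ 5.83×10^5 N/C

By spherical symmetry E is radial; choose a Gaussian sphere of radius r = 45.6 cm (r > 19.9 cm, enclosing both).
Q_enc = (5.01 μC) + (-18.5 μC) = -1.349×10^-5 C.
Gauss's law: E·4πr² = Q_enc/ε₀.
E = |Q_enc|/(4πε₀r²) = (1.349e-5)/(4π·8.85×10^-12·(0.456)²) = 5.83×10^5 N/C.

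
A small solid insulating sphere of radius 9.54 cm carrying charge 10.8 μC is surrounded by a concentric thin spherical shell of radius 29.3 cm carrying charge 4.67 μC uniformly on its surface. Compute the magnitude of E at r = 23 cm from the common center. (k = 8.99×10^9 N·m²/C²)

By spherical symmetry E is radial; choose a Gaussian sphere of radius r = 23 cm (between the bodies, 9.54 cm < r < 29.3 cm).
Only the inner charge is enclosed; the outer shell contributes nothing inside itself. Q_enc = 10.8 μC = 1.08×10^-5 C.
Since E is radial and uniform over the Gaussian sphere, Φ = E·4πr² = Q_enc/ε₀.
E = k|Q_enc|/r² = (8.99×10^9)(1.08×10^-5)/(0.23)² = 1.84×10^6 N/C.

|E| = 1.84×10^6 N/C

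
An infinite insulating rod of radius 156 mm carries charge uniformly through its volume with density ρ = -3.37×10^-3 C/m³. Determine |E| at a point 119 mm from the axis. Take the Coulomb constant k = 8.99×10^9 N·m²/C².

Choose a coaxial cylinder of radius r = 119 mm (arbitrary length L) as the Gaussian surface (r < R).
Enclosed charge per unit length: λ_enc = ρ·πr² = (-3.37×10^-3)π(0.119)² = -1.499×10^-4 C/m.
Since E is radial and uniform over the curved surface, Φ = E·2πrL = Q_enc/ε₀ = λ_enc L/ε₀.
E = 2k|λ_enc|/r = 2(8.99×10^9)(1.499e-4)/(0.119) = 2.27e7 N/C.

2.27×10^7 V/m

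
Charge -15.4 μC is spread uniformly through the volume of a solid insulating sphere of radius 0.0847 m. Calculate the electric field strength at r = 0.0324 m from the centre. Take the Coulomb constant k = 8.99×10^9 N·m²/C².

E = 7.38×10^6 N/C

Take a concentric spherical Gaussian surface of radius r = 0.0324 m (r < R).
For a uniform sphere the enclosed fraction is (r/R)³, so Q_enc = (-15.4 μC)(0.0324/0.0847)³ = -8.62×10^-7 C.
Gauss's law: E·4πr² = Q_enc/ε₀.
E = k|Q_enc|/r² = (8.99×10^9)(8.62×10^-7)/(0.0324)² = 7.38e6 N/C.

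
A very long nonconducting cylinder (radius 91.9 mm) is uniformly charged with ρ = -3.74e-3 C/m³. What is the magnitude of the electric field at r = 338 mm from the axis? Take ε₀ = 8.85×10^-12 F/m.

|E| ≈ 5.28e6 V/m

Take a coaxial cylindrical Gaussian surface of radius r = 338 mm and length L (r > 91.9 mm, full cross-section enclosed).
λ_enc = ρ·πR² = (-3.74×10^-3)π(0.0919)² = -9.923×10^-5 C/m.
Gauss's law: E·2πrL = λ_enc L/ε₀.
E = |λ_enc|/(2πε₀r) = (9.923×10^-5)/(2π·8.85×10^-12·0.338) = 5.28×10^6 N/C.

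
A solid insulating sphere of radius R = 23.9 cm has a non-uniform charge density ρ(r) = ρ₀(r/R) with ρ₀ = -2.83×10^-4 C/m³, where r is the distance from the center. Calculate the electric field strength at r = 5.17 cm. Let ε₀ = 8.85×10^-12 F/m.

Take a concentric spherical Gaussian surface of radius r = 5.17 cm (r < R).
Q_enc = ∫₀^r ρ(r')·4πr'² dr' = (4πρ₀/R) ∫₀^r r'^3 dr' = 4πρ₀ r^4/(4·R) = -2.658e-8 C.
Gauss's law: E·4πr² = Q_enc/ε₀.
E = |Q_enc|/(4πε₀r²) = (2.658×10^-8)/(4π·8.85×10^-12·(0.0517)²) = 8.94×10^4 N/C.

E = 8.94×10^4 V/m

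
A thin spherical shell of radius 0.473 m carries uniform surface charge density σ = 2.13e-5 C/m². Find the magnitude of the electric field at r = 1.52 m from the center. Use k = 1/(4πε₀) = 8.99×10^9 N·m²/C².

2.33×10^5 N/C

Use a concentric Gaussian sphere at r = 1.52 m (r > 0.473 m).
The entire shell is enclosed: Q_enc = σ·4πR² = (2.13e-5)·4π·(0.473)² = 5.988×10^-5 C.
Since E is radial and uniform over the Gaussian sphere, Φ = E·4πr² = Q_enc/ε₀.
E = k|Q_enc|/r² = (8.99×10^9)(5.988e-5)/(1.52)² = 2.33×10^5 N/C.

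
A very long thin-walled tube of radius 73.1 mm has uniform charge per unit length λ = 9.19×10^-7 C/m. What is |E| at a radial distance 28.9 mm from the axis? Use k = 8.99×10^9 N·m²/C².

By cylindrical symmetry E is radial; use a coaxial Gaussian cylinder of radius 28.9 mm and length L (r < 73.1 mm, inside the shell).
No charge is enclosed, so Gauss's law gives E·2πrL = 0 ⇒ E = 0.

E = 0 (no enclosed charge)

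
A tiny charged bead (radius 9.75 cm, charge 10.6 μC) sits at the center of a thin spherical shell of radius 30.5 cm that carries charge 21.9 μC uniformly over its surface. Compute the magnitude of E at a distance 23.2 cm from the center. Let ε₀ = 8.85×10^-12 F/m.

By spherical symmetry E is radial; choose a Gaussian sphere of radius r = 23.2 cm (between the bodies, 9.75 cm < r < 30.5 cm).
The shell at 30.5 cm lies outside the Gaussian surface, so Q_enc = 10.6 μC = 1.06×10^-5 C.
Gauss's law: E·4πr² = Q_enc/ε₀.
E = |Q_enc|/(4πε₀r²) = (1.06×10^-5)/(4π·8.85×10^-12·(0.232)²) = 1.77e6 N/C.

E = 1.77e6 N/C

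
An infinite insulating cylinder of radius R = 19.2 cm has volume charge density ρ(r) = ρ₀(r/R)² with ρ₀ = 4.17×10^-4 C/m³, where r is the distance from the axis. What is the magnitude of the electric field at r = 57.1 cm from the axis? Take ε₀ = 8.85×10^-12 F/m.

7.60×10^5 N/C

By cylindrical symmetry E is radial; use a coaxial Gaussian cylinder of radius 57.1 cm and length L (r > R, full charge per length enclosed).
λ_enc = 2π ∫₀^R ρ₀(r'/R)^2 r' dr' = 2πρ₀R²/4 = 2.415×10^-5 C/m.
Applying ∮E·dA = Q_enc/ε₀ with the end caps contributing no flux:
E = |λ_enc|/(2πε₀r) = (2.415×10^-5)/(2π·8.85×10^-12·0.571) = 7.60×10^5 N/C.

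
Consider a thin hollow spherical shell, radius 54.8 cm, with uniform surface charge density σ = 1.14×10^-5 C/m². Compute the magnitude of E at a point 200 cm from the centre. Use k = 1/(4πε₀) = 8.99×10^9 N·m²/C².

Symmetry ⇒ E = E(r) r̂. Gaussian sphere of radius r = 200 cm (r > 54.8 cm).
The entire shell is enclosed: Q_enc = σ·4πR² = (1.14e-5)·4π·(0.548)² = 4.302e-5 C.
Applying ∮E·dA = Q_enc/ε₀ with Φ = E(4πr²):
E = k|Q_enc|/r² = (8.99×10^9)(4.302×10^-5)/(2)² = 9.67×10^4 N/C.

E ≈ 9.67e4 V/m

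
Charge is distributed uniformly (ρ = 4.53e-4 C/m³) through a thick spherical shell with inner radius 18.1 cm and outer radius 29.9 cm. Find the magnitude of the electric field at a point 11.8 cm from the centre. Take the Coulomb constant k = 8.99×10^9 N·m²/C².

|E| = 0 N/C

By spherical symmetry E is radial; choose a Gaussian sphere of radius r = 11.8 cm (r < 18.1 cm, inside the empty cavity).
Q_enc = 0 (all charge lies at larger r); Gauss's law gives E = 0.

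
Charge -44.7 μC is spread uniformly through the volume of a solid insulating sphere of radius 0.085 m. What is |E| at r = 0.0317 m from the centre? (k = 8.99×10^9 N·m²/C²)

|E| = 2.07×10^7 V/m

By spherical symmetry E is radial; choose a Gaussian sphere of radius r = 0.0317 m (r < R).
Only the charge within r is enclosed: Q_enc = Q·(r/R)³ = (-44.7 μC)·(0.0317 m/0.085 m)³ = -2.319×10^-6 C.
Gauss's law: E·4πr² = Q_enc/ε₀.
E = k|Q_enc|/r² = (8.99×10^9)(2.319×10^-6)/(0.0317)² = 2.07×10^7 N/C.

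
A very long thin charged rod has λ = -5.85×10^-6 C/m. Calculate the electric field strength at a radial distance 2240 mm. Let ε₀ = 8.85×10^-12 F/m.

By cylindrical symmetry E is radial; use a coaxial Gaussian cylinder of radius 2240 mm and length L.
Q_enc = λL, so λ_enc = -5.85e-6 C/m.
Applying ∮E·dA = Q_enc/ε₀ with the end caps contributing no flux:
E = |λ_enc|/(2πε₀r) = (5.85×10^-6)/(2π·8.85×10^-12·2.24) = 4.70e4 N/C.

|E| = 4.70×10^4 V/m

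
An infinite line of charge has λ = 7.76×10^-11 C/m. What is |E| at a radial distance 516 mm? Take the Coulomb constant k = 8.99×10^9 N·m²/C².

|E| = 2.7 N/C

Take a coaxial cylindrical Gaussian surface of radius r = 516 mm and length L.
Q_enc = λL, so λ_enc = 7.76×10^-11 C/m.
Gauss's law: E·2πrL = λ_enc L/ε₀.
E = 2k|λ_enc|/r = 2(8.99×10^9)(7.76×10^-11)/(0.516) = 2.7 N/C.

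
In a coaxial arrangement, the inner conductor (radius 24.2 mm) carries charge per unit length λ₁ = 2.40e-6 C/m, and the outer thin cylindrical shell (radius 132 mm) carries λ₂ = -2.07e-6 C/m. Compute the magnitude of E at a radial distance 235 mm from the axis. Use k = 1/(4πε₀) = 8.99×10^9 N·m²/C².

E = 2.52×10^4 N/C

Choose a coaxial cylinder of radius r = 235 mm (arbitrary length L) as the Gaussian surface (r > 132 mm, enclosing both).
λ_enc = λ₁ + λ₂ = (2.40×10^-6) + (-2.07×10^-6) = 3.30e-7 C/m.
Since E is radial and uniform over the curved surface, Φ = E·2πrL = Q_enc/ε₀ = λ_enc L/ε₀.
E = 2k|λ_enc|/r = 2(8.99×10^9)(3.30×10^-7)/(0.235) = 2.52×10^4 N/C.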